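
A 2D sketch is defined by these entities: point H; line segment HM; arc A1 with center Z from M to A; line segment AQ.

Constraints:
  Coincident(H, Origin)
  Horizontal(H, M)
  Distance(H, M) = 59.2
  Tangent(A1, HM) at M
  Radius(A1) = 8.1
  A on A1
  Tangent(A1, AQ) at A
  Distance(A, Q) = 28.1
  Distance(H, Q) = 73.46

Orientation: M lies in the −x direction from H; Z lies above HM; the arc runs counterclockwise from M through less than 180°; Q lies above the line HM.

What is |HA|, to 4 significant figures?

53.07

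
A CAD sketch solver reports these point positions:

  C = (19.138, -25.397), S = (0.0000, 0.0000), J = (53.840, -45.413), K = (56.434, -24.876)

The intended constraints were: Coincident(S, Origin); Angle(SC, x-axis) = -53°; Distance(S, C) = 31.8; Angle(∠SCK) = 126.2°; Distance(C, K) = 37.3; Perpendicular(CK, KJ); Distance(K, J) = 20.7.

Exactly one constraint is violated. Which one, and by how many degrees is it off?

Perpendicular(CK, KJ) — off by 8.00°.

S = (0.00, 0.00) ✓; SC at -53.00° ✓; |SC| = 31.80 ✓; ∠SCK = 126.2° ✓; |CK| = 37.30 ✓; ∠(CK, KJ) = 98.00° ✗; |KJ| = 20.70 ✓.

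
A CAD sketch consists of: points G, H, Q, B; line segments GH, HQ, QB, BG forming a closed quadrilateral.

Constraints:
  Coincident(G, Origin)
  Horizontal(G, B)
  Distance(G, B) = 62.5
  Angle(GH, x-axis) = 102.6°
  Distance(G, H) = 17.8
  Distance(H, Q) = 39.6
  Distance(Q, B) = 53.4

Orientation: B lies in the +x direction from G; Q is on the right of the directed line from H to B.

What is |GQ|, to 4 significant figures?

22.47

Checks: |HQ| = 39.60 ✓; |QB| = 53.40 ✓.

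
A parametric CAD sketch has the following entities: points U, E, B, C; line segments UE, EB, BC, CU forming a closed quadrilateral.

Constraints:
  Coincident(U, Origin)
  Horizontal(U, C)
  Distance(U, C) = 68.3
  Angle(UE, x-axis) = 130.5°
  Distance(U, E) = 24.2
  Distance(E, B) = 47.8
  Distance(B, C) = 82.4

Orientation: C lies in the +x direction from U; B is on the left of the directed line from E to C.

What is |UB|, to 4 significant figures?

59.41

Checks: |EB| = 47.80 ✓; |BC| = 82.40 ✓.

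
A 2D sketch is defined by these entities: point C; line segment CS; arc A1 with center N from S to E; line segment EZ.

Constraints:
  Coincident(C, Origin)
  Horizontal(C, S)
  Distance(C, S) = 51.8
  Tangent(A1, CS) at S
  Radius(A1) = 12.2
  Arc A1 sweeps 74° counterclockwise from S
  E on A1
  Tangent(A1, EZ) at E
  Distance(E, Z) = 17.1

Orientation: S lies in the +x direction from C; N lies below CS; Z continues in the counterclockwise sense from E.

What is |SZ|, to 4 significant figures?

30.15

C is at the origin; CS is horizontal with |CS| = 51.8 and S on the +x side, so S = (51.80, 0.000). Since A1 is tangent to CS there, NS ⟂ CS, so N = S + (0, -12.2) = (51.80, -12.20). On A1, S sits at bearing 90° from N; a 74° counterclockwise sweep puts E at bearing 164°, so E = N + 12.2·(cos 164°, sin 164°) = (40.07, -8.837). The tangent condition forces NE to be normal to EZ, so EZ runs along (−sin 164°, cos 164°); with |EZ| = 17.1, Z = (35.36, -25.27). Then |SZ| = |Z − S| = 30.15.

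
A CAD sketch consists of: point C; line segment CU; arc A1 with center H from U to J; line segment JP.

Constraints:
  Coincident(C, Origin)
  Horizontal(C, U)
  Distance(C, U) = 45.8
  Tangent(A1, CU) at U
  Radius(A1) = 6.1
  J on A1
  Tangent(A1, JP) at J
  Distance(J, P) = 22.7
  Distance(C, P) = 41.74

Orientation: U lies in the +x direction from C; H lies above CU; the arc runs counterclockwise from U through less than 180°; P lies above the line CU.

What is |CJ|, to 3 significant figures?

51.0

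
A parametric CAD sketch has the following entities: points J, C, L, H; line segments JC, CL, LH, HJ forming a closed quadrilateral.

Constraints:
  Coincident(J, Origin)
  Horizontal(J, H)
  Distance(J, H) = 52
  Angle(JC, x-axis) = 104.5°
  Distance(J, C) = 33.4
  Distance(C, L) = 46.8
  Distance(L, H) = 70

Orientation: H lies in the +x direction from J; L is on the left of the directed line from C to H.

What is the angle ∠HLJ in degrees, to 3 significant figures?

43.8°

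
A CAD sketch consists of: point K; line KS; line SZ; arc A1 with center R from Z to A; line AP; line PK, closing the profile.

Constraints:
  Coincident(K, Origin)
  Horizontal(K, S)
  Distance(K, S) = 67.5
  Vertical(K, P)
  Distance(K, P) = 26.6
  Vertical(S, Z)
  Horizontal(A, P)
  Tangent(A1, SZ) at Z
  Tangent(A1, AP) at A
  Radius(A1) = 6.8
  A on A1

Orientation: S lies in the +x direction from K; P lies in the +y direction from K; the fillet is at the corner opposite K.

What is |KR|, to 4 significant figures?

63.85

KP is vertical with |KP| = 26.6 and P on the +y side, so P = (0.000, 26.60). The virtual corner opposite K is at (67.50, 26.60). Since A1 is tangent to SZ there, RZ ⟂ SZ and tangency of A1 to AP means the radius RA is perpendicular to AP, with radius 6.8, so the center R sits 6.8 in from both sides at R = (60.70, 19.80). Then |KR| = |R − K| = 63.85.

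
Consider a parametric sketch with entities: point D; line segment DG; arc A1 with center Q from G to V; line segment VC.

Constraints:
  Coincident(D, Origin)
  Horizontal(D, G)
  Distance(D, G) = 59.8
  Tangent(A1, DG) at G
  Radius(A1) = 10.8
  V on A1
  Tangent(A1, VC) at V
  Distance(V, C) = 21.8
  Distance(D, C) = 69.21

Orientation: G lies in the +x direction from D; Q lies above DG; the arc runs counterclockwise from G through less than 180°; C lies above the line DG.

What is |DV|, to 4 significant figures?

71.19

Checks: D = (0.00, 0.00) ✓; |QV| = 10.80 ✓; ∠(QV, VC) = 90.00° ✓; |VC| = 21.80 ✓; |DC| = 69.21 ✓.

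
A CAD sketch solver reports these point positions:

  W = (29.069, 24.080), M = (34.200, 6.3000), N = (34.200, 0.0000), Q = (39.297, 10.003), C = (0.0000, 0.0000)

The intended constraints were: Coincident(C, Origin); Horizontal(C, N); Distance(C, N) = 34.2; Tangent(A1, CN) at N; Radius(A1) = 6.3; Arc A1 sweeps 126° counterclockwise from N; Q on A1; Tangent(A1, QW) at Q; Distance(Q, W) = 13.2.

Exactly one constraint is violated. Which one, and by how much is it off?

Distance(Q, W) = 13.2 — off by 4.20.

C = (0.00, 0.00) ✓; C.y = 0.00, N.y = 0.00 ✓; |CN| = 34.20 ✓; ∠(MN, NC) = 90.00° ✓; |MN| = 6.300 ✓; bearing(M→Q) − bearing(M→N) = 126.0° ✓; |MQ| = 6.300 ✓; ∠(MQ, QW) = 90.00° ✓; |QW| = 17.40 ✗.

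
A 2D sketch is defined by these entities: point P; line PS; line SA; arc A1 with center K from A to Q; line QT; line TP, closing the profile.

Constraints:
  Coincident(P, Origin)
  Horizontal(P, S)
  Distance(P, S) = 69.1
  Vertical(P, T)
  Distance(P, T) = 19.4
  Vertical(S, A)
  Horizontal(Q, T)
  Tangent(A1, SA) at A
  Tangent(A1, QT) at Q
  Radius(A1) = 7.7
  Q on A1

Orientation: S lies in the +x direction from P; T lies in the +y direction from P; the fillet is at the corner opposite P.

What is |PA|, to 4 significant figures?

70.08

P is at the origin; P and S share the same y with |PS| = 69.1 and S on the +x side, so S = (69.10, 0.000). PT is vertical with |PT| = 19.4 and T on the +y side, so T = (0.000, 19.40). The virtual corner opposite P is at (69.10, 19.40). The tangent condition forces KA to be normal to SA and since A1 is tangent to QT there, KQ ⟂ QT, with radius 7.7, so the center K sits 7.7 in from both sides at K = (61.40, 11.70). That places the tangent points at A = (69.10, 11.70) on SA and Q = (61.40, 19.40) on QT. Then |PA| = |A − P| = 70.08.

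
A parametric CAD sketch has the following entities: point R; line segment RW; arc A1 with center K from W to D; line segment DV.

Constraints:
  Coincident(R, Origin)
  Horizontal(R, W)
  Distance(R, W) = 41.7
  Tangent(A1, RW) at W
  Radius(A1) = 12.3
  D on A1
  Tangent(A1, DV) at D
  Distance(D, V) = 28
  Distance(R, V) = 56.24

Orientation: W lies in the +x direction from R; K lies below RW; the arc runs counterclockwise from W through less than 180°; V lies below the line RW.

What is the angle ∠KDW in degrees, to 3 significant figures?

37.7°

R is at the origin; RW is horizontal with |RW| = 41.7 and W on the +x side, so W = (41.7, 0.00). A1 meets RW tangentially, so KW is at right angles to RW, so K = W + (0, -12.3) = (41.7, -12.3). Since KD ⟂ DV (tangency), |KV| = √(12.3² + 28.0²) = 30.6 regardless of where D sits on A1. So V lies on both circle(R, 56.24) and circle(K, 30.6); the below-RW intersection is V = (36.8, -42.5). D is the foot of the tangent from V: D = (29.8, -15.4).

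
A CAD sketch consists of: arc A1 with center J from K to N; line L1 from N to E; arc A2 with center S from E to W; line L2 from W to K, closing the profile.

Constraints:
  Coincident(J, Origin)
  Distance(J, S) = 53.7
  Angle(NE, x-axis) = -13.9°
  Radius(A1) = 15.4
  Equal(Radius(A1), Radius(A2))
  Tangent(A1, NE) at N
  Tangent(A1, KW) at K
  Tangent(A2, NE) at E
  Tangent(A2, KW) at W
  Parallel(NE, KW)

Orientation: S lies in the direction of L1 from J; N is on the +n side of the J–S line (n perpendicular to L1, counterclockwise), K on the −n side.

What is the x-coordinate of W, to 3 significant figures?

48.4

The slot axis is L1's direction at -13.9°, so u = (cos -13.9°, sin -13.9°) = (0.971, -0.240) and n = (−sin -13.9°, cos -13.9°) = (0.240, 0.971). J is at the origin and S lies 53.7 along u from J, so S = 53.7·u = (52.1, -12.9). Tangency of A1 to both parallel lines with radius 15.4 puts N and K at J ± 15.4·n: N = (3.70, 14.9), K = (-3.70, -14.9). Equal radii place E and W the same way about S: E = S + 15.4·n = (55.8, 2.05), W = S − 15.4·n = (48.4, -27.8). So W.x = 48.4.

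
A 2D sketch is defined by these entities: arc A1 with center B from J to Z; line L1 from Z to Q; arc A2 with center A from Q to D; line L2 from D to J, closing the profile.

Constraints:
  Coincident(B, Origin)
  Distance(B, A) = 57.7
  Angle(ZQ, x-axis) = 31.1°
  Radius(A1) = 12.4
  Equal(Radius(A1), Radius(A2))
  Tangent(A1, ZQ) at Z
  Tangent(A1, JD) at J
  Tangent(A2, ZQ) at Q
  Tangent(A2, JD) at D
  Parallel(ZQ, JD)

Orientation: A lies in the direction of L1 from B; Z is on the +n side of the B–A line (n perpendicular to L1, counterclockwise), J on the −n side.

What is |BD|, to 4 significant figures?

59.02

The slot axis is L1's direction at 31.1°, so u = (cos 31.1°, sin 31.1°) = (0.8563, 0.5165) and n = (−sin 31.1°, cos 31.1°) = (-0.5165, 0.8563). B is at the origin and A lies 57.7 along u from B, so A = 57.7·u = (49.41, 29.80). Tangency of A1 to both parallel lines with radius 12.4 puts Z and J at B ± 12.4·n: Z = (-6.405, 10.62), J = (6.405, -10.62). Equal radii place Q and D the same way about A: Q = A + 12.4·n = (43.00, 40.42), D = A − 12.4·n = (55.81, 19.19). Then |BD| = |D − B| = 59.02.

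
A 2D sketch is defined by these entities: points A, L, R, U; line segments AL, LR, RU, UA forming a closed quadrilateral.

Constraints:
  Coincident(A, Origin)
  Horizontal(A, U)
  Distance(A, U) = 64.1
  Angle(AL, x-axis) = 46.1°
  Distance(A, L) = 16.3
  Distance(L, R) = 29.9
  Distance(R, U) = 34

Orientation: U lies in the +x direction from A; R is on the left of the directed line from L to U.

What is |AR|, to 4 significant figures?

45.27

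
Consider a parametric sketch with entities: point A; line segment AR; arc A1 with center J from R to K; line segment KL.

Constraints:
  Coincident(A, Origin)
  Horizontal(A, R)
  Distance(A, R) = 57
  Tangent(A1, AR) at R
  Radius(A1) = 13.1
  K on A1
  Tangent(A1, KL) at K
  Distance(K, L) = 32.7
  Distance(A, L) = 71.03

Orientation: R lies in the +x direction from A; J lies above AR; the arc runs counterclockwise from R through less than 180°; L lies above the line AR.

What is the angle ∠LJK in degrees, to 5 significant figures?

68.168°

Checks: |JK| = 13.10 ✓; ∠(JK, KL) = 90.00° ✓; |KL| = 32.70 ✓; |AL| = 71.03 ✓.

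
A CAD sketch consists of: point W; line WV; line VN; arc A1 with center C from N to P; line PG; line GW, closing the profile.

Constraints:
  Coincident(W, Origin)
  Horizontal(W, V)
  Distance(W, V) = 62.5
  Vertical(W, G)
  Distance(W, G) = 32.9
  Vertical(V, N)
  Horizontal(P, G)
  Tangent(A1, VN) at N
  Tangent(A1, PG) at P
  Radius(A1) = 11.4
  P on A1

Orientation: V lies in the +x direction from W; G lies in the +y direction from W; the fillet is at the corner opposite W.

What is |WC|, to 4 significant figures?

55.44

WG is vertical with |WG| = 32.9 and G on the +y side, so G = (0.000, 32.90). The virtual corner opposite W is at (62.50, 32.90). Tangency of A1 to VN means the radius CN is perpendicular to VN and tangency of A1 to PG means the radius CP is perpendicular to PG, with radius 11.4, so the center C sits 11.4 in from both sides at C = (51.10, 21.50). Then |WC| = |C − W| = 55.44.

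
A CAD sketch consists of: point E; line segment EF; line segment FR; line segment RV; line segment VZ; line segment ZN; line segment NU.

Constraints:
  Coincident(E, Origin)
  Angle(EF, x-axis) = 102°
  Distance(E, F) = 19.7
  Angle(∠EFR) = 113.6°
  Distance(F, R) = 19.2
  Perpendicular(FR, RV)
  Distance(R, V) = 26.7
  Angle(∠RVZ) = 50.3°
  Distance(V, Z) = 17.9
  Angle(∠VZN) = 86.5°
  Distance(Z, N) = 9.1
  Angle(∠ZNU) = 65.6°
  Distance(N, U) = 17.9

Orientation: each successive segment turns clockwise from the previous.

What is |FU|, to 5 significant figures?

31.234

∠VZN = 86.5° gives ZN at 82.400° from the x-axis; with |ZN| = 9.1, N = (10.408, 19.036). ∠ZNU = 65.6° gives NU at -32.000° from the x-axis; with |NU| = 17.9, U = (25.588, 9.5508). Then |FU| = |U − F| = 31.234.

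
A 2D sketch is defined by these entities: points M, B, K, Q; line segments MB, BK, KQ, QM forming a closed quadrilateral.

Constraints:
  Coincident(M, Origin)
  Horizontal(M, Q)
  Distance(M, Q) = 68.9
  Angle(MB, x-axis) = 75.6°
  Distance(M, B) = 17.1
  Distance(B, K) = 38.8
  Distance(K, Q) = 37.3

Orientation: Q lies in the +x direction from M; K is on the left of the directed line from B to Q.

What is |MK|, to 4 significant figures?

49.23

Checks: |BK| = 38.80 ✓; |KQ| = 37.30 ✓.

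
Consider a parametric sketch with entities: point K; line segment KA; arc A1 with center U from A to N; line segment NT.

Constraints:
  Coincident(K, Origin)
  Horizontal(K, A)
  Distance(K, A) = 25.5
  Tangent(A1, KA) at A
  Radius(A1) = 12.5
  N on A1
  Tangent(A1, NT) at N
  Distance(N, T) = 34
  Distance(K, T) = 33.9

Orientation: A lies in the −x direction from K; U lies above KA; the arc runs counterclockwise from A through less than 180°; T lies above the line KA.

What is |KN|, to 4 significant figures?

16.11

K is at the origin; K and A share the same y with |KA| = 25.5 and A on the −x side, so A = (-25.50, 0.000). Since A1 is tangent to KA there, UA ⟂ KA, so U = A + (0, 12.5) = (-25.50, 12.50). Since UN ⟂ NT (tangency), |UT| = √(12.5² + 34.0²) = 36.22 regardless of where N sits on A1. So T lies on both circle(K, 33.9) and circle(U, 36.22); the above-KA intersection is T = (3.891, 33.68). N is the foot of the tangent from T: N = (-15.14, 5.503).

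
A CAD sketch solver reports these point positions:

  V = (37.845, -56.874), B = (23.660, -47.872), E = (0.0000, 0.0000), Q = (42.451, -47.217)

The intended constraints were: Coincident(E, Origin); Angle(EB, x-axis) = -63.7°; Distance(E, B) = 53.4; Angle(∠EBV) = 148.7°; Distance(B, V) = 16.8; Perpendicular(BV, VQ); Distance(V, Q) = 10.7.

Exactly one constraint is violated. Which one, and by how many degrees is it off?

Perpendicular(BV, VQ) — off by 6.90°.

E = (0.00, 0.00) ✓; EB at -63.70° ✓; |EB| = 53.40 ✓; ∠EBV = 148.7° ✓; |BV| = 16.80 ✓; ∠(BV, VQ) = 96.90° ✗; |VQ| = 10.70 ✓.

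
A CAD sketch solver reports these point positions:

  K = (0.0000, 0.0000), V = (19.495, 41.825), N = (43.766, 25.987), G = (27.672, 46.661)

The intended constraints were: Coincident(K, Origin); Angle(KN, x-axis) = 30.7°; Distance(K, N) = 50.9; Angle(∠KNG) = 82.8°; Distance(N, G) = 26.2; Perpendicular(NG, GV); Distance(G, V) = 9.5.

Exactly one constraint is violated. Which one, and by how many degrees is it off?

Perpendicular(NG, GV) — off by 7.30°.

K = (0.00, 0.00) ✓; KN at 30.70° ✓; |KN| = 50.90 ✓; ∠KNG = 82.80° ✓; |NG| = 26.20 ✓; ∠(NG, GV) = 82.70° ✗; |GV| = 9.500 ✓.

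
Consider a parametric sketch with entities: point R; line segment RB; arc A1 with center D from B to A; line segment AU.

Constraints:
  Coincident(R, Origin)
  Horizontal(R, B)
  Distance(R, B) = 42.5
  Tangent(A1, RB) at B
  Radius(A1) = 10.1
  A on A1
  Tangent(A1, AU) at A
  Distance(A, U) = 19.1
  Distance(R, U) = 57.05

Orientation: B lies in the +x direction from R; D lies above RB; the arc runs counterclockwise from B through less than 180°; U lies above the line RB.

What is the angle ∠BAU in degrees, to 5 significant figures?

128.27°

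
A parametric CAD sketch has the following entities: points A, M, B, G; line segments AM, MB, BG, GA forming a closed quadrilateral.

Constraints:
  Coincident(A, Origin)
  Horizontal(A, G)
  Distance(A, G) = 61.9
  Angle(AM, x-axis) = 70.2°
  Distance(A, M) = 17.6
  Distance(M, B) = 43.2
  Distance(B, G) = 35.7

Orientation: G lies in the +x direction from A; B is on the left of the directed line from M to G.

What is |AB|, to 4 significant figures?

56.31

A is at the origin; AG is horizontal with |AG| = 61.9 and G in +x, so G = (61.9, 0). AM runs at 70.2° with |AM| = 17.6, so M = (5.962, 16.56). B is determined by |MB| = 43.2 and |BG| = 35.7 together: it lies at the intersection of circle(M, 43.2) and circle(G, 35.7). With |MG| = 58.34, the foot of the radical line on MG is 34.24 from M and the perpendicular offset is √(43.2² − 34.24²) = 26.34. Taking the left-of-MG solution: B = (46.27, 32.10).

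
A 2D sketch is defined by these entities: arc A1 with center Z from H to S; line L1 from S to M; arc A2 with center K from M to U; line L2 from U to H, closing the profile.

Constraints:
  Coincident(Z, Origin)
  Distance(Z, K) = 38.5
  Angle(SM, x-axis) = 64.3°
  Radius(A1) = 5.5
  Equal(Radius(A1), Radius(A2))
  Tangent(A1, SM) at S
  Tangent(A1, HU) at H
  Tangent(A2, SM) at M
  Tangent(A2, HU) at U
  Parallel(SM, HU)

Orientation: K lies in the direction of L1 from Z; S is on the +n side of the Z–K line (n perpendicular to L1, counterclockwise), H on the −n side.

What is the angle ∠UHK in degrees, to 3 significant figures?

8.13°

The slot axis is L1's direction at 64.3°, so u = (cos 64.3°, sin 64.3°) = (0.434, 0.901) and n = (−sin 64.3°, cos 64.3°) = (-0.901, 0.434). Z is at the origin and K lies 38.5 along u from Z, so K = 38.5·u = (16.7, 34.7). Tangency of A1 to both parallel lines with radius 5.5 puts S and H at Z ± 5.5·n: S = (-4.96, 2.39), H = (4.96, -2.39). Equal radii place M and U the same way about K: M = K + 5.5·n = (11.7, 37.1), U = K − 5.5·n = (21.7, 32.3). Then cos ∠UHK = HU·HK / (|HU||HK|), giving 8.13°.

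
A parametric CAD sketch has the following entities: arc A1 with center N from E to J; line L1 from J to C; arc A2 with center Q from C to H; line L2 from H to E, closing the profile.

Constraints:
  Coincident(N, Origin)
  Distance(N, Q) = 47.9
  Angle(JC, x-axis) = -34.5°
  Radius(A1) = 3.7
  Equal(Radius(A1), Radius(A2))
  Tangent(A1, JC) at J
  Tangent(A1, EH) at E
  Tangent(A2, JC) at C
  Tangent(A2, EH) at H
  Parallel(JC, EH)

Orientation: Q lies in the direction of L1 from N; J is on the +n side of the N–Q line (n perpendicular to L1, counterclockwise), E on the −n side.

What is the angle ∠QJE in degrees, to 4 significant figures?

85.58°

The slot axis is L1's direction at -34.5°, so u = (cos -34.5°, sin -34.5°) = (0.8241, -0.5664) and n = (−sin -34.5°, cos -34.5°) = (0.5664, 0.8241). N is at the origin and Q lies 47.9 along u from N, so Q = 47.9·u = (39.48, -27.13). Tangency of A1 to both parallel lines with radius 3.7 puts J and E at N ± 3.7·n: J = (2.096, 3.049), E = (-2.096, -3.049). Then cos ∠QJE = JQ·JE / (|JQ||JE|), giving 85.58°.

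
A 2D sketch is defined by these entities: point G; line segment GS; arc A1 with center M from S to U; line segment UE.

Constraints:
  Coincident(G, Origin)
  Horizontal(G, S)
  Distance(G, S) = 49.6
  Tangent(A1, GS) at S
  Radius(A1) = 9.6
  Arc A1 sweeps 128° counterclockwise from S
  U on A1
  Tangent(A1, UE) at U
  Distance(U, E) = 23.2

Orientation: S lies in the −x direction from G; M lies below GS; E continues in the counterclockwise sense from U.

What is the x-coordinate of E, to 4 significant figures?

-42.88

G is at the origin; G and S share the same y with |GS| = 49.6 and S on the −x side, so S = (-49.60, 0.000). The tangent condition forces MS to be normal to GS, so M = S + (0, -9.6) = (-49.60, -9.600). On A1, S sits at bearing 90° from M; a 128° counterclockwise sweep puts U at bearing 218°, so U = M + 9.6·(cos 218°, sin 218°) = (-57.16, -15.51). Tangency of A1 to UE means the radius MU is perpendicular to UE, so UE runs along (−sin 218°, cos 218°); with |UE| = 23.2, E = (-42.88, -33.79). So E.x = -42.88.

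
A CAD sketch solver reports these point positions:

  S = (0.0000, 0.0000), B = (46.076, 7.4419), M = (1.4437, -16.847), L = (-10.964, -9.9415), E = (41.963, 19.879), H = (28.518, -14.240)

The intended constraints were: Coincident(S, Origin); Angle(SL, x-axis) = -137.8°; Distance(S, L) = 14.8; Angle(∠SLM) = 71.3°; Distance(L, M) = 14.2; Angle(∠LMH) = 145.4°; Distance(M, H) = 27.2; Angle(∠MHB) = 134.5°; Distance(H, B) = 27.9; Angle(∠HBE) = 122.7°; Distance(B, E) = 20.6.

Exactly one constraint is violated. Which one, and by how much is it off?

Distance(B, E) = 20.6 — off by 7.50.

S = (0.00, 0.00) ✓; SL at -137.8° ✓; |SL| = 14.80 ✓; ∠SLM = 71.30° ✓; |LM| = 14.20 ✓; ∠LMH = 145.4° ✓; |MH| = 27.20 ✓; ∠MHB = 134.5° ✓; |HB| = 27.90 ✓; ∠HBE = 122.7° ✓; |BE| = 13.10 ✗.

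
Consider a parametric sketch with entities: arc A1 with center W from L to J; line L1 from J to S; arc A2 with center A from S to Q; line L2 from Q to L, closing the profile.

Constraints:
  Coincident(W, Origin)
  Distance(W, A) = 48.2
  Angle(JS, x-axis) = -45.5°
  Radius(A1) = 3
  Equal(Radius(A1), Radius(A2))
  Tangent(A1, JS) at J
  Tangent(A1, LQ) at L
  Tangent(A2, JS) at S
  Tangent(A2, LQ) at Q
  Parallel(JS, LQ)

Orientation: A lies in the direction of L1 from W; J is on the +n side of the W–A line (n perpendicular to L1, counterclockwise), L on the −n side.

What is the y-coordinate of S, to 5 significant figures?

-32.276

The slot axis is L1's direction at -45.5°, so u = (cos -45.5°, sin -45.5°) = (0.70091, -0.71325) and n = (−sin -45.5°, cos -45.5°) = (0.71325, 0.70091). W is at the origin and A lies 48.2 along u from W, so A = 48.2·u = (33.784, -34.379). Tangency of A1 to both parallel lines with radius 3.0 puts J and L at W ± 3.0·n: J = (2.1398, 2.1027), L = (-2.1398, -2.1027). Equal radii place S and Q the same way about A: S = A + 3.0·n = (35.924, -32.276), Q = A − 3.0·n = (31.644, -36.481). So S.y = -32.276.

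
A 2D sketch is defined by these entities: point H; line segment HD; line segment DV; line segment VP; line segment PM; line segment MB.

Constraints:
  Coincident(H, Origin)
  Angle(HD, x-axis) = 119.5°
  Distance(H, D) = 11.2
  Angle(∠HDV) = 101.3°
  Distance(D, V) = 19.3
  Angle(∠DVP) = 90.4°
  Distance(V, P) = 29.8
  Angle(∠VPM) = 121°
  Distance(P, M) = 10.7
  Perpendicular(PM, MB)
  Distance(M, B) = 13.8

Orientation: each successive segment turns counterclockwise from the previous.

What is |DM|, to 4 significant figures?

36.86

H is at the origin; HD runs at 119.5° with length 11.2, so D = (-5.515, 9.748). ∠HDV = 101.3° gives DV at -161.8° from the x-axis; with |DV| = 19.3, V = (-23.85, 3.720). ∠DVP = 90.4° gives VP at -72.20° from the x-axis; with |VP| = 29.8, P = (-14.74, -24.65). ∠VPM = 121.0° gives PM at -13.20° from the x-axis; with |PM| = 10.7, M = (-4.323, -27.10). Then |DM| = |M − D| = 36.86.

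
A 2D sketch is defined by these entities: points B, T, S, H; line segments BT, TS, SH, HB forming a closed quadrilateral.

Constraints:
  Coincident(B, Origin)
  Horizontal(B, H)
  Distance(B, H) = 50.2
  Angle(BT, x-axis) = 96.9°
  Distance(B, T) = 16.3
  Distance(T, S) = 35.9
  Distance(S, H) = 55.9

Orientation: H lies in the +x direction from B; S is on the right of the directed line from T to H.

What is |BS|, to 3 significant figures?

19.8

Checks: |TS| = 35.90 ✓; |SH| = 55.90 ✓.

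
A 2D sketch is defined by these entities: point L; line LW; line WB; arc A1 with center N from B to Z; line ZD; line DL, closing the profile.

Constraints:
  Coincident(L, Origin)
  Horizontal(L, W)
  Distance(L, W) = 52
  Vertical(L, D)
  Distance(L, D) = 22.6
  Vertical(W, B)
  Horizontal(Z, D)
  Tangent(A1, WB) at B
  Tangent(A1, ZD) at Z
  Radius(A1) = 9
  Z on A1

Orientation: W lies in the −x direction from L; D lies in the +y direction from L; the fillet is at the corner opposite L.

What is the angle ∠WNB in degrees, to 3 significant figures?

56.5°

L is at the origin; LW is horizontal with |LW| = 52.0 and W on the −x side, so W = (-52.0, 0.00). L and D share the same x with |LD| = 22.6 and D on the +y side, so D = (0.00, 22.6). The virtual corner opposite L is at (-52.0, 22.6). A1 meets WB tangentially, so NB is at right angles to WB and tangency of A1 to ZD means the radius NZ is perpendicular to ZD, with radius 9.0, so the center N sits 9.0 in from both sides at N = (-43.0, 13.6). That places the tangent points at B = (-52.0, 13.6) on WB and Z = (-43.0, 22.6) on ZD. Then cos ∠WNB = NW·NB / (|NW||NB|), giving 56.5°.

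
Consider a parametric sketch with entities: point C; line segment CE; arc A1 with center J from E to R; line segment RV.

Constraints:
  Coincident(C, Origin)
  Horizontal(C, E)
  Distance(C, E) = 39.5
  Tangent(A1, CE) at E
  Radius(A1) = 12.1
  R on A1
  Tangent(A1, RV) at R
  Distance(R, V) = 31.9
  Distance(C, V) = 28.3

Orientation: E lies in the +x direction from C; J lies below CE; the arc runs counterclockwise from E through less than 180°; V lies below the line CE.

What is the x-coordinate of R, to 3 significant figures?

30.7

Checks: |JE| = 12.10 ✓; |JR| = 12.10 ✓; ∠(JR, RV) = 90.00° ✓; |RV| = 31.90 ✓; |CV| = 28.30 ✓.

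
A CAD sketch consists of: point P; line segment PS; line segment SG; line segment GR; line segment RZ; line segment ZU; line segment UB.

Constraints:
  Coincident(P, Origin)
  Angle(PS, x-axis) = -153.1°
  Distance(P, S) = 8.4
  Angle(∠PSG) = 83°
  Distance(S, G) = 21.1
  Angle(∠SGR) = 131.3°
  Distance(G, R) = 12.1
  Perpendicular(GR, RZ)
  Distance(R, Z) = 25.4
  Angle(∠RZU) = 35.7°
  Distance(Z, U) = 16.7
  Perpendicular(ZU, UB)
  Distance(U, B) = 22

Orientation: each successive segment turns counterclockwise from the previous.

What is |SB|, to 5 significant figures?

38.078

P is at the origin; PS runs at -153.1° with length 8.4, so S = (-7.4911, -3.8005). ∠PSG = 83.0° gives SG at -56.100° from the x-axis; with |SG| = 21.1, G = (4.2773, -21.314). ∠SGR = 131.3° gives GR at -7.4000° from the x-axis; with |GR| = 12.1, R = (16.277, -22.872). GR is perpendicular to RZ, so RZ runs at 82.600°; with |RZ| = 25.4, Z = (19.548, 2.3163). ∠RZU = 35.7° gives ZU at -133.10° from the x-axis; with |ZU| = 16.7, U = (8.1373, -9.8774). ZU is perpendicular to UB, so UB runs at -43.100°; with |UB| = 22.0, B = (24.201, -24.909). Then |SB| = |B − S| = 38.078.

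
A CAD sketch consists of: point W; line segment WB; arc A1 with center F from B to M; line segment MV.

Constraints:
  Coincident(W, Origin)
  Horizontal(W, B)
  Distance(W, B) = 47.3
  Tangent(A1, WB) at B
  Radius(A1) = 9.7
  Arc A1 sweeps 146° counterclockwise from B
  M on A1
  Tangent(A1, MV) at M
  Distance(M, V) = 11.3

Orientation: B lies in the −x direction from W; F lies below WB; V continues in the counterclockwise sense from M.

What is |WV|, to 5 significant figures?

49.585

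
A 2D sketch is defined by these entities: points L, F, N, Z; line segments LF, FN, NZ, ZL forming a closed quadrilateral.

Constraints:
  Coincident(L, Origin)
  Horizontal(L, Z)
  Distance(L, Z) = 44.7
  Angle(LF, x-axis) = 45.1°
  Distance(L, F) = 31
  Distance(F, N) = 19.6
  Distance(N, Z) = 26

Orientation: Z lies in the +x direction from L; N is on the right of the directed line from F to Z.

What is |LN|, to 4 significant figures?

19.01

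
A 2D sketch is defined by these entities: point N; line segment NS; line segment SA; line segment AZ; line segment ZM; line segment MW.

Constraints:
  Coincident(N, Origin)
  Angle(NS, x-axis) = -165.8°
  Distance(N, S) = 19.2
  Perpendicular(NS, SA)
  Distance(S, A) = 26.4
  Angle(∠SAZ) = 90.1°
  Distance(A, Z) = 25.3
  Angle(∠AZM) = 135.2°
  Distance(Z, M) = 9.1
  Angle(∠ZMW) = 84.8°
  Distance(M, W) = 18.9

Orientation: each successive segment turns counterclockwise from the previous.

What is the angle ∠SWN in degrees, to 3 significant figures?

79.1°

∠AZM = 135.2° gives ZM at 58.9° from the x-axis; with |ZM| = 9.1, M = (17.1, -16.3). ∠ZMW = 84.8° gives MW at 154° from the x-axis; with |MW| = 18.9, W = (0.0993, -8.09). Then cos ∠SWN = WS·WN / (|WS||WN|), giving 79.1°.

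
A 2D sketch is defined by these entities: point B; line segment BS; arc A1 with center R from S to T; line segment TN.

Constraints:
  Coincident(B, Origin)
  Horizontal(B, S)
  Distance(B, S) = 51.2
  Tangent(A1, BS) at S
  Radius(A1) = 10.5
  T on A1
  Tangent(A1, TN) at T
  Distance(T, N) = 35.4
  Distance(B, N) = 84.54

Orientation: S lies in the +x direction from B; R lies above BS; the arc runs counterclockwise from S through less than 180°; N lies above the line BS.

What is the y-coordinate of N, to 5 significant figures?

38.510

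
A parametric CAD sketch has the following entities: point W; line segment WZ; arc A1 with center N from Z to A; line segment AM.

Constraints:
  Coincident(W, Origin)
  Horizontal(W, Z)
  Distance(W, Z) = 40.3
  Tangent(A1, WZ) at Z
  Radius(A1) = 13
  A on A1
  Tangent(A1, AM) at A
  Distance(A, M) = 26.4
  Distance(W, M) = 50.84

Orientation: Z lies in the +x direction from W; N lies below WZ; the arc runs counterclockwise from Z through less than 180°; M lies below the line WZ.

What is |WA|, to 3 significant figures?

31.0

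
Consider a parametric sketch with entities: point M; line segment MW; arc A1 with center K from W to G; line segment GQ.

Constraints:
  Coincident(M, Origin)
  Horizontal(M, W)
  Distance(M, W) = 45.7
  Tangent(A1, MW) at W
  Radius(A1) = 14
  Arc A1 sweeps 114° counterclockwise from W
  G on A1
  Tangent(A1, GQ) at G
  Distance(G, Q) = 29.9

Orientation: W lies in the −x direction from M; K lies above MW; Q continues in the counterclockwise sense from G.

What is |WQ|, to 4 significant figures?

47.01

M is at the origin; M and W share the same y with |MW| = 45.7 and W on the −x side, so W = (-45.70, 0.000). Since A1 is tangent to MW there, KW ⟂ MW, so K = W + (0, 14) = (-45.70, 14.00). On A1, W sits at bearing -90° from K; a 114° counterclockwise sweep puts G at bearing 24°, so G = K + 14.0·(cos 24°, sin 24°) = (-32.91, 19.69). Since A1 is tangent to GQ there, KG ⟂ GQ, so GQ runs along (−sin 24°, cos 24°); with |GQ| = 29.9, Q = (-45.07, 47.01). Then |WQ| = |Q − W| = 47.01.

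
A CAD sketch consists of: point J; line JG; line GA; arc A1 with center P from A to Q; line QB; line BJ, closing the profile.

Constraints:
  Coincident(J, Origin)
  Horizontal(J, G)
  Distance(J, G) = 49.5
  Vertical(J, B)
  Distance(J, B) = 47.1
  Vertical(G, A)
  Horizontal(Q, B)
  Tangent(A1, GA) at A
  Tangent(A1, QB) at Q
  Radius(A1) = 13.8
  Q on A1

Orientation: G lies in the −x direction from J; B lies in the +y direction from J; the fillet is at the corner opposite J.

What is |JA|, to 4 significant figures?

59.66

J is at the origin; JG is horizontal with |JG| = 49.5 and G on the −x side, so G = (-49.50, 0.000). J and B share the same x with |JB| = 47.1 and B on the +y side, so B = (0.000, 47.10). The virtual corner opposite J is at (-49.50, 47.10). Since A1 is tangent to GA there, PA ⟂ GA and the tangent condition forces PQ to be normal to QB, with radius 13.8, so the center P sits 13.8 in from both sides at P = (-35.70, 33.30). That places the tangent points at A = (-49.50, 33.30) on GA and Q = (-35.70, 47.10) on QB. Then |JA| = |A − J| = 59.66.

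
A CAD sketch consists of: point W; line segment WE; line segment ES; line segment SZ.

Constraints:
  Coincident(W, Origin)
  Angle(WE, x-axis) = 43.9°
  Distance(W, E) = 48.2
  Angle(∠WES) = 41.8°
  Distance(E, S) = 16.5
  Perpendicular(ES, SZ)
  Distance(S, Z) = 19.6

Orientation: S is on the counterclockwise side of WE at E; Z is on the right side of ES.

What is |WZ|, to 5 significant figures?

55.256

∠WES = 41.8°, so ES runs at 43.9° + (180° − 41.8°) = 182.10° from the x-axis; with |ES| = 16.5, S = E + 16.5·(cos 182.10°, sin 182.10°) = (18.242, 32.817). The perpendicularity gives SZ at right angles to ES; with |SZ| = 19.6 on the right of ES, Z = S + 19.6·(-0.036644, 0.99933) = (17.523, 52.404). Then |WZ| = |Z − W| = 55.256.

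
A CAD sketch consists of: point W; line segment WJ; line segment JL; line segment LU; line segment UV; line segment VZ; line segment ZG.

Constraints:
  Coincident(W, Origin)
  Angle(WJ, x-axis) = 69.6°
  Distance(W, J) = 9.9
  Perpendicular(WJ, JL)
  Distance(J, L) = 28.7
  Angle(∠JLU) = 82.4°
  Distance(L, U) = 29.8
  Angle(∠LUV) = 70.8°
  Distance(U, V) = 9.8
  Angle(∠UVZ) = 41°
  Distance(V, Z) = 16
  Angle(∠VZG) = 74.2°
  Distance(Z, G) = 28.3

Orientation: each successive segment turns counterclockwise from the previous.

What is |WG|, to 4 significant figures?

50.11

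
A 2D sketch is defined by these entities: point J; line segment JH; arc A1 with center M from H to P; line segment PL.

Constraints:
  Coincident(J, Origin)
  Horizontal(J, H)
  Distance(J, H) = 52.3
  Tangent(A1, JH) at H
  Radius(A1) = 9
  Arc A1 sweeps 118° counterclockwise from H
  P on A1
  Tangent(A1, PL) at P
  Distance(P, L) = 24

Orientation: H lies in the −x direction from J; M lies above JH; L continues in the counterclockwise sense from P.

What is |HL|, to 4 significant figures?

34.58

On A1, H sits at bearing -90° from M; a 118° counterclockwise sweep puts P at bearing 28°, so P = M + 9.0·(cos 28°, sin 28°) = (-44.35, 13.23). A1 meets PL tangentially, so MP is at right angles to PL, so PL runs along (−sin 28°, cos 28°); with |PL| = 24.0, L = (-55.62, 34.42). Then |HL| = |L − H| = 34.58.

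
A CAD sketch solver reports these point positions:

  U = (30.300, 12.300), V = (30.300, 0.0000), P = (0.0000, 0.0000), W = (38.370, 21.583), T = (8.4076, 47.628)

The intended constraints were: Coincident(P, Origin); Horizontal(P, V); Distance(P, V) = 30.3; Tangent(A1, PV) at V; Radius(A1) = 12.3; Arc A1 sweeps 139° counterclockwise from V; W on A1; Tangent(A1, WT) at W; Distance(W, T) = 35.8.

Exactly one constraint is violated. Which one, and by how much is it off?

Distance(W, T) = 35.8 — off by 3.90.

P = (0.00, 0.00) ✓; P.y = 0.00, V.y = 0.00 ✓; |PV| = 30.30 ✓; ∠(UV, VP) = 90.00° ✓; |UV| = 12.30 ✓; bearing(U→W) − bearing(U→V) = 139.0° ✓; |UW| = 12.30 ✓; ∠(UW, WT) = 90.00° ✓; |WT| = 39.70 ✗.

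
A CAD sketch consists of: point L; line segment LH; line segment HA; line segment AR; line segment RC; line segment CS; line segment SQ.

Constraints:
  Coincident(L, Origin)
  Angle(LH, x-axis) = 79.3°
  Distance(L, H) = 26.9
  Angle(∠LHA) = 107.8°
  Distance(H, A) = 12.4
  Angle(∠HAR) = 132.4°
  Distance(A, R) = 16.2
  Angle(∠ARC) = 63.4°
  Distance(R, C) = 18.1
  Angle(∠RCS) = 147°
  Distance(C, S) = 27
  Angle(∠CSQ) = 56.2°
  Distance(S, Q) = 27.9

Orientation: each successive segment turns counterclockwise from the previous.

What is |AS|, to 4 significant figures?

33.49

L is at the origin; LH runs at 79.3° with length 26.9, so H = (4.994, 26.43). ∠LHA = 107.8° gives HA at 151.5° from the x-axis; with |HA| = 12.4, A = (-5.903, 32.35). ∠HAR = 132.4° gives AR at -160.9° from the x-axis; with |AR| = 16.2, R = (-21.21, 27.05). ∠ARC = 63.4° gives RC at -44.30° from the x-axis; with |RC| = 18.1, C = (-8.257, 14.41). ∠RCS = 147.0° gives CS at -11.30° from the x-axis; with |CS| = 27.0, S = (18.22, 9.116). Then |AS| = |S − A| = 33.49.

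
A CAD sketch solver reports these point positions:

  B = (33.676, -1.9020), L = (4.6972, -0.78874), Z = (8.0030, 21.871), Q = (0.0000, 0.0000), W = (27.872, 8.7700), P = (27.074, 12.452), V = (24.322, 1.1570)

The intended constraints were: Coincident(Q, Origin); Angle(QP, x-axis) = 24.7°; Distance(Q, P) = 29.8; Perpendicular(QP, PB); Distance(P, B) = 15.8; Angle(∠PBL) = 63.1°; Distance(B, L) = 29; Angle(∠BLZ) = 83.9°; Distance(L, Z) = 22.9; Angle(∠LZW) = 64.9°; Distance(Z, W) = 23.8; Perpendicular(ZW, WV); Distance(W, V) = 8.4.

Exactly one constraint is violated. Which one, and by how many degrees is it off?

Perpendicular(ZW, WV) — off by 8.40°.

Q = (0.00, 0.00) ✓; QP at 24.70° ✓; |QP| = 29.80 ✓; ∠(QP, PB) = 90.00° ✓; |PB| = 15.80 ✓; ∠PBL = 63.10° ✓; |BL| = 29.00 ✓; ∠BLZ = 83.90° ✓; |LZ| = 22.90 ✓; ∠LZW = 64.90° ✓; |ZW| = 23.80 ✓; ∠(ZW, WV) = 81.60° ✗; |WV| = 8.400 ✓.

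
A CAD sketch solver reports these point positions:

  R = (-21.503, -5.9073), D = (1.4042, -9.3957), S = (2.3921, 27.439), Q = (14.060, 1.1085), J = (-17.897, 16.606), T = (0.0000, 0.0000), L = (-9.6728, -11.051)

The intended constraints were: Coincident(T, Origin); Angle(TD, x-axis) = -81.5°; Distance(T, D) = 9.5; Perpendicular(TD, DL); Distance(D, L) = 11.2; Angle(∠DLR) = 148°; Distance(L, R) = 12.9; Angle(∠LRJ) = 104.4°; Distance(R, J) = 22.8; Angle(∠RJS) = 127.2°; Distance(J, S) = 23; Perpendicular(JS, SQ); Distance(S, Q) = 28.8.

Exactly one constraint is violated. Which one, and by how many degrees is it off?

Perpendicular(JS, SQ) — off by 4.20°.

T = (0.00, 0.00) ✓; TD at -81.50° ✓; |TD| = 9.500 ✓; ∠(TD, DL) = 90.00° ✓; |DL| = 11.20 ✓; ∠DLR = 148.0° ✓; |LR| = 12.90 ✓; ∠LRJ = 104.4° ✓; |RJ| = 22.80 ✓; ∠RJS = 127.2° ✓; |JS| = 23.00 ✓; ∠(JS, SQ) = 94.20° ✗; |SQ| = 28.80 ✓.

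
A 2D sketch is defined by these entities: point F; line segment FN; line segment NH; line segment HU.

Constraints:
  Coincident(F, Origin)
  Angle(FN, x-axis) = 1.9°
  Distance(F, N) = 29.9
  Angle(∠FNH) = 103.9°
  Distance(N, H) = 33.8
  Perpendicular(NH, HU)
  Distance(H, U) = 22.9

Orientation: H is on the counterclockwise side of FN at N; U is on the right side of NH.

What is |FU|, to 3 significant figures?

66.1

∠FNH = 103.9°, so NH runs at 1.9° + (180° − 103.9°) = 78.0° from the x-axis; with |NH| = 33.8, H = N + 33.8·(cos 78.0°, sin 78.0°) = (36.9, 34.1). The perpendicularity gives HU at right angles to NH; with |HU| = 22.9 on the right of NH, U = H + 22.9·(0.978, -0.208) = (59.3, 29.3). Then |FU| = |U − F| = 66.1.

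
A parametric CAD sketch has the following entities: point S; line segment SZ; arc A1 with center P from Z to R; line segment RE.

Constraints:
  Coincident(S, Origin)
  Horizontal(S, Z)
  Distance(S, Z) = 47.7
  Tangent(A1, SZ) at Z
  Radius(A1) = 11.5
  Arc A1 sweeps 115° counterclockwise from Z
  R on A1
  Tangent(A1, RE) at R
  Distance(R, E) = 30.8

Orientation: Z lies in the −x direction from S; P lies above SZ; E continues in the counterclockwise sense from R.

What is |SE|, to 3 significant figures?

67.0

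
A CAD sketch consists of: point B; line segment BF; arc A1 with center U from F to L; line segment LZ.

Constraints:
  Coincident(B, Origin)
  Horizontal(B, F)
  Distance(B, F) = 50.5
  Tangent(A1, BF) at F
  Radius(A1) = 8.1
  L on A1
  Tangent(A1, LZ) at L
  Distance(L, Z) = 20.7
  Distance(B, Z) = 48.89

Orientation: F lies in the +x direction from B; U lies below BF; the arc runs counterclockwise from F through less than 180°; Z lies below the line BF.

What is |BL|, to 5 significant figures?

43.058

Checks: |UL| = 8.100 ✓; ∠(UL, LZ) = 90.00° ✓; |LZ| = 20.70 ✓; |BZ| = 48.89 ✓.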